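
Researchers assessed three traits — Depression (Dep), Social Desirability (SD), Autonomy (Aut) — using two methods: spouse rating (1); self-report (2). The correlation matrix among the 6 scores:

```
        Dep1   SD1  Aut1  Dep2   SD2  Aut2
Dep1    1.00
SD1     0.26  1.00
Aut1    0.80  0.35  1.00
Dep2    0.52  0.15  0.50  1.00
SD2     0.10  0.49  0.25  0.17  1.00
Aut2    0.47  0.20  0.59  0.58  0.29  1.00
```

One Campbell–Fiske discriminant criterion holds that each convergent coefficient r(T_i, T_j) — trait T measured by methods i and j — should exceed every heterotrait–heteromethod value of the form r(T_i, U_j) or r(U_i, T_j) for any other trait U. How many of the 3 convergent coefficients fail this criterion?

Convergent coefficients and their comparison sets:
Dep (methods 1·2): 0.52 vs {0.10, 0.15, 0.47, 0.50} → pass.
SD (methods 1·2): 0.49 vs {0.15, 0.10, 0.20, 0.25} → pass.
Aut (methods 1·2): 0.59 vs {0.50, 0.47, 0.25, 0.20} → pass.
0 of 3 fail.

0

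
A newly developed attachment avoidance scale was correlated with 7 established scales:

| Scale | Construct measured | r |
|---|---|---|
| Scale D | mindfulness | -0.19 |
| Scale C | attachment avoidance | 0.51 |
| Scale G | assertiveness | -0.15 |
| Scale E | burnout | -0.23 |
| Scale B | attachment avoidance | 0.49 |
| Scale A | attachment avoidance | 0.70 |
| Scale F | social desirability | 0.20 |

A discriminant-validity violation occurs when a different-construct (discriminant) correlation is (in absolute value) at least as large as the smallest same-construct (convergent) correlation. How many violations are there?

0

Convergent (same construct = attachment avoidance): Scale C, Scale B, Scale A.
Smallest convergent = 0.49. Discriminant |r|: 0.19, 0.15, 0.23, 0.20; count ≥ 0.49 → 0.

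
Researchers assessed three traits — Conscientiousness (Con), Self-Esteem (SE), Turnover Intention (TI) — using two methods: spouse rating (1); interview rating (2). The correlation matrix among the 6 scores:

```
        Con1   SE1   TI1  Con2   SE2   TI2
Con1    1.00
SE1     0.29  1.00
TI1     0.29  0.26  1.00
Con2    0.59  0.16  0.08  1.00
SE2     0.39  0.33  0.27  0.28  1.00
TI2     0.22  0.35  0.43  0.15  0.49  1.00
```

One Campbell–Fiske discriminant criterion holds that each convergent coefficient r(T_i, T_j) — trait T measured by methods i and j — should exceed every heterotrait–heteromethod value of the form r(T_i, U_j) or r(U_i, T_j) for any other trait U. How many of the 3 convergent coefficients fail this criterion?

Convergent coefficients and their comparison sets:
Con (methods 1·2): 0.59 vs {0.39, 0.16, 0.22, 0.08} → pass.
SE (methods 1·2): 0.33 vs {0.16, 0.39, 0.35, 0.27} → fail.
TI (methods 1·2): 0.43 vs {0.08, 0.22, 0.27, 0.35} → pass.
1 of 3 fail.

1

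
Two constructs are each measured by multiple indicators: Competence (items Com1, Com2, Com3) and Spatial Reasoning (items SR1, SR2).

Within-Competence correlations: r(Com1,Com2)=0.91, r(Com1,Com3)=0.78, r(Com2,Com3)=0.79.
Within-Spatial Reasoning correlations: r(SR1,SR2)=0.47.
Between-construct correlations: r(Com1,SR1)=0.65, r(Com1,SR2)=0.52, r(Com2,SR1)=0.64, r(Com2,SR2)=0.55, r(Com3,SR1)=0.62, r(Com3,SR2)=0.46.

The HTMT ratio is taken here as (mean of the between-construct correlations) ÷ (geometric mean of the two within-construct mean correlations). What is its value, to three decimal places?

0.920

Mean heterotrait r = 3.44/6 = 0.5733.
Mean within-Com = 2.48/3 = 0.8267; mean within-SR = 0.47/1 = 0.4700.
Geometric mean = √(0.8267 × 0.4700) = 0.6233.
HTMT = 0.5733 / 0.6233 = 0.920.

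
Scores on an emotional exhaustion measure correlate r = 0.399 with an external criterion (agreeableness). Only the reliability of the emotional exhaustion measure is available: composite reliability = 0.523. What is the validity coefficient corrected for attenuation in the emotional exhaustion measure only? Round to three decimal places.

0.552

Single correction: r_c = r_obs / √r_xx = 0.399 / √0.523 = 0.399 / 0.7232 ≈ 0.552.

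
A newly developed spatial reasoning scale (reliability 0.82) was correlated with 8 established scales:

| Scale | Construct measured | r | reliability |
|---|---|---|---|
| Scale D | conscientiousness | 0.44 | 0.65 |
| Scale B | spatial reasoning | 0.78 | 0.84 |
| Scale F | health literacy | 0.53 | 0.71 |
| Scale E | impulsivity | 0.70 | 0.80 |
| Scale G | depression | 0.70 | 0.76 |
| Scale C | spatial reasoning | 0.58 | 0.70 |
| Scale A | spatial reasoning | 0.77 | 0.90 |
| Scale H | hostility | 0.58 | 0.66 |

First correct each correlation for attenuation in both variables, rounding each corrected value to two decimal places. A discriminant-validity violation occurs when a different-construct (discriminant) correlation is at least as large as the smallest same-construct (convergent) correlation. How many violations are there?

Disattenuated r (r / √(r_scale · r_new)):
  Scale D (disc): 0.44 / √(0.65·0.82) = 0.60
  Scale B (conv): 0.78 / √(0.84·0.82) = 0.94
  Scale F (disc): 0.53 / √(0.71·0.82) = 0.69
  Scale E (disc): 0.70 / √(0.80·0.82) = 0.86
  Scale G (disc): 0.70 / √(0.76·0.82) = 0.89
  Scale C (conv): 0.58 / √(0.70·0.82) = 0.77
  Scale A (conv): 0.77 / √(0.90·0.82) = 0.90
  Scale H (disc): 0.58 / √(0.66·0.82) = 0.79
Smallest convergent = 0.77. Discriminant values: 0.60, 0.69, 0.86, 0.89, 0.79; count ≥ 0.77 → 3.

3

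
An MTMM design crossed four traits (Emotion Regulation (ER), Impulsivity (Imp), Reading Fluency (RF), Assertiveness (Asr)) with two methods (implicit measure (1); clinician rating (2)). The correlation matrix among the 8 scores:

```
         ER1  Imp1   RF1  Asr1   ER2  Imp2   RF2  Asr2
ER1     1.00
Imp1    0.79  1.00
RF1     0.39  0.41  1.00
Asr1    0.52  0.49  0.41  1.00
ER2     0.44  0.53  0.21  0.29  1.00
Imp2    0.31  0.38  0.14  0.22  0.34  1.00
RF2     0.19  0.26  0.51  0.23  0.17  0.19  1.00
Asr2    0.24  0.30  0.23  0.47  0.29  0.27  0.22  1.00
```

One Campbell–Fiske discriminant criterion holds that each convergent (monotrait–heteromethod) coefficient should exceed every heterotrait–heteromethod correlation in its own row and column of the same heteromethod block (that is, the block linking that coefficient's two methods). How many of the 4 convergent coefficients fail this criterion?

Convergent coefficients and their comparison sets:
ER (methods 1·2): 0.44 vs {0.31, 0.53, 0.19, 0.21, 0.24, 0.29} → fail.
Imp (methods 1·2): 0.38 vs {0.53, 0.31, 0.26, 0.14, 0.30, 0.22} → fail.
RF (methods 1·2): 0.51 vs {0.21, 0.19, 0.14, 0.26, 0.23, 0.23} → pass.
Asr (methods 1·2): 0.47 vs {0.29, 0.24, 0.22, 0.30, 0.23, 0.23} → pass.
2 of 4 fail.

2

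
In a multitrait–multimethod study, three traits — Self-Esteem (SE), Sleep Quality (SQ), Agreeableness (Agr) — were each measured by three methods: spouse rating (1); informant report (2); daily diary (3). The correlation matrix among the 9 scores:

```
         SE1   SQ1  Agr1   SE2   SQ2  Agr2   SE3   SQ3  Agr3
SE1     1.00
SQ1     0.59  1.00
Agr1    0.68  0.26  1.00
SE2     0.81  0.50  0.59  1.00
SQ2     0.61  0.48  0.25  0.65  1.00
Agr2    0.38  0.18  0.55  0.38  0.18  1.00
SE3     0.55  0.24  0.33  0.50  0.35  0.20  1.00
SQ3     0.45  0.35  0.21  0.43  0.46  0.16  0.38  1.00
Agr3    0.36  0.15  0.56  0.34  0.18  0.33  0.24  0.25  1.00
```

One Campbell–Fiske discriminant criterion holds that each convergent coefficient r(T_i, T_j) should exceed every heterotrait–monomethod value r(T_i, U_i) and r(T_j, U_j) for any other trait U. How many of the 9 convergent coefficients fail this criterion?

8

Checking each validity diagonal entry against its comparison values:
SE (methods 1·2): 0.81 vs {0.59, 0.65, 0.68, 0.38} → pass.
SE (methods 1·3): 0.55 vs {0.59, 0.38, 0.68, 0.24} → fail.
SE (methods 2·3): 0.50 vs {0.65, 0.38, 0.38, 0.24} → fail.
SQ (methods 1·2): 0.48 vs {0.59, 0.65, 0.26, 0.18} → fail.
SQ (methods 1·3): 0.35 vs {0.59, 0.38, 0.26, 0.25} → fail.
SQ (methods 2·3): 0.46 vs {0.65, 0.38, 0.18, 0.25} → fail.
Agr (methods 1·2): 0.55 vs {0.68, 0.38, 0.26, 0.18} → fail.
Agr (methods 1·3): 0.56 vs {0.68, 0.24, 0.26, 0.25} → fail.
Agr (methods 2·3): 0.33 vs {0.38, 0.24, 0.18, 0.25} → fail.
8 of 9 fail.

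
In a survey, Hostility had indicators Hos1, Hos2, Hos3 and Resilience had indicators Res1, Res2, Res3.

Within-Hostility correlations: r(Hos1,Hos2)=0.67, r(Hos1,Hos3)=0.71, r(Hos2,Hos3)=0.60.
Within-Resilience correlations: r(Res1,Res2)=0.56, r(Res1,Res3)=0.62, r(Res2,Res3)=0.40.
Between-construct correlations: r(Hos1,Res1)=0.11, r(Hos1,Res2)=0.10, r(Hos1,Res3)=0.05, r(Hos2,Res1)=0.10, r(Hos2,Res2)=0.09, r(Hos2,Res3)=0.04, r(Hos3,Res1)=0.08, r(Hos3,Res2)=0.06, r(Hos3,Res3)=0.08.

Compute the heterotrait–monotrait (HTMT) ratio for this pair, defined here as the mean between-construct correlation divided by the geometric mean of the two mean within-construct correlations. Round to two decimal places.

0.13

Mean heterotrait r = 0.71/9 = 0.0789.
Mean within-Hos = 1.98/3 = 0.6600; mean within-Res = 1.58/3 = 0.5267.
Geometric mean = √(0.6600 × 0.5267) = 0.5896.
HTMT = 0.0789 / 0.5896 = 0.13.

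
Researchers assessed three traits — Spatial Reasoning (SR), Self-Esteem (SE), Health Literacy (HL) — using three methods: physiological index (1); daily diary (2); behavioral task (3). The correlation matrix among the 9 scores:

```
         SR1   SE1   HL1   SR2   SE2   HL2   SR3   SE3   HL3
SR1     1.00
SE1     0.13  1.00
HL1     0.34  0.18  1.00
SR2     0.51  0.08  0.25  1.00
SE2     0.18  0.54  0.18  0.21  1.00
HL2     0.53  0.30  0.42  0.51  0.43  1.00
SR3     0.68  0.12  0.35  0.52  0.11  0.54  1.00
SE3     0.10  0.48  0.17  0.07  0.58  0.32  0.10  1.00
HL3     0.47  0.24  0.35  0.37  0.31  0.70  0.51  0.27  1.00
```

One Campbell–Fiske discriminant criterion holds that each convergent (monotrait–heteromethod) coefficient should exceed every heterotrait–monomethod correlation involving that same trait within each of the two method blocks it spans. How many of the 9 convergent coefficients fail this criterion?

3

Each convergent coefficient versus the relevant comparison correlations:
SR (methods 1·2): 0.51 vs {0.13, 0.21, 0.34, 0.51} → fail.
SR (methods 1·3): 0.68 vs {0.13, 0.10, 0.34, 0.51} → pass.
SR (methods 2·3): 0.52 vs {0.21, 0.10, 0.51, 0.51} → pass.
SE (methods 1·2): 0.54 vs {0.13, 0.21, 0.18, 0.43} → pass.
SE (methods 1·3): 0.48 vs {0.13, 0.10, 0.18, 0.27} → pass.
SE (methods 2·3): 0.58 vs {0.21, 0.10, 0.43, 0.27} → pass.
HL (methods 1·2): 0.42 vs {0.34, 0.51, 0.18, 0.43} → fail.
HL (methods 1·3): 0.35 vs {0.34, 0.51, 0.18, 0.27} → fail.
HL (methods 2·3): 0.70 vs {0.51, 0.51, 0.43, 0.27} → pass.
3 of 9 fail.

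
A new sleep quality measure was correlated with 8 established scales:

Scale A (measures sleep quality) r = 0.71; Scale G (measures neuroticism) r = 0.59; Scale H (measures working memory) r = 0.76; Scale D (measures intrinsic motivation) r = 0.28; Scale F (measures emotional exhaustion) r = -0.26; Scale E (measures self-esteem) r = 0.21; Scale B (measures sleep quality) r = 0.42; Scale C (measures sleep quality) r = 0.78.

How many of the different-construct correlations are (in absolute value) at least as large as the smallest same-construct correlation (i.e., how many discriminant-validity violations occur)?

Convergent (same construct = sleep quality): Scale A, Scale B, Scale C.
Smallest convergent = 0.42. Discriminant |r|: 0.59, 0.76, 0.28, 0.26, 0.21; count ≥ 0.42 → 2.

2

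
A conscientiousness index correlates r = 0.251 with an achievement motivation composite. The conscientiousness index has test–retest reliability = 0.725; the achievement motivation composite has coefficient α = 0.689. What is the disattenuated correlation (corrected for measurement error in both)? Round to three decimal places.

0.355

r_true = r_obs / √(r_xx · r_yy) = 0.251 / √(0.725 × 0.689) = 0.251 / √0.499525 = 0.251 / 0.7068 ≈ 0.355.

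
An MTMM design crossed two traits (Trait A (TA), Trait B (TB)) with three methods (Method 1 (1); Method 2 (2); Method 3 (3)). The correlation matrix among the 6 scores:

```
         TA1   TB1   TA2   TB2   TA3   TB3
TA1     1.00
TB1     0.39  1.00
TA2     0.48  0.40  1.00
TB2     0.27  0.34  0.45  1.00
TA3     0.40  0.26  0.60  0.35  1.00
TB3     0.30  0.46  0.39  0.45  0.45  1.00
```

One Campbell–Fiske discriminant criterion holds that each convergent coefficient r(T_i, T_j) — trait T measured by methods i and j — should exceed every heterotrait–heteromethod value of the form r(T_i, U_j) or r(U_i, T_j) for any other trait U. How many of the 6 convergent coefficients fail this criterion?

Each convergent coefficient versus the relevant comparison correlations:
TA (methods 1·2): 0.48 vs {0.27, 0.40} → pass.
TA (methods 1·3): 0.40 vs {0.30, 0.26} → pass.
TA (methods 2·3): 0.60 vs {0.39, 0.35} → pass.
TB (methods 1·2): 0.34 vs {0.40, 0.27} → fail.
TB (methods 1·3): 0.46 vs {0.26, 0.30} → pass.
TB (methods 2·3): 0.45 vs {0.35, 0.39} → pass.
1 of 6 fail.

1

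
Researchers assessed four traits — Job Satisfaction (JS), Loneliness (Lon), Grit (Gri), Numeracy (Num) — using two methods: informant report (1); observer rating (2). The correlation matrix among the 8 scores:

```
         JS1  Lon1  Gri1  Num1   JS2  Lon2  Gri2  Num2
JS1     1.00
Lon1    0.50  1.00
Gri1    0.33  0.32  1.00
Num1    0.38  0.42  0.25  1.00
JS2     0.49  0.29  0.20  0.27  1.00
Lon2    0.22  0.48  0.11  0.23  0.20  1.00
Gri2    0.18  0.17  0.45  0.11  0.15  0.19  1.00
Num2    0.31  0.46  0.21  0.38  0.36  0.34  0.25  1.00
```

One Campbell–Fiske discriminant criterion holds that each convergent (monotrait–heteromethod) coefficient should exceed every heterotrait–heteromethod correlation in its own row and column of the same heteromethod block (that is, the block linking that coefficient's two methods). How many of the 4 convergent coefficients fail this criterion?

Checking each validity diagonal entry against its comparison values:
JS (methods 1·2): 0.49 vs {0.22, 0.29, 0.18, 0.20, 0.31, 0.27} → pass.
Lon (methods 1·2): 0.48 vs {0.29, 0.22, 0.17, 0.11, 0.46, 0.23} → pass.
Gri (methods 1·2): 0.45 vs {0.20, 0.18, 0.11, 0.17, 0.21, 0.11} → pass.
Num (methods 1·2): 0.38 vs {0.27, 0.31, 0.23, 0.46, 0.11, 0.21} → fail.
1 of 4 fail.

1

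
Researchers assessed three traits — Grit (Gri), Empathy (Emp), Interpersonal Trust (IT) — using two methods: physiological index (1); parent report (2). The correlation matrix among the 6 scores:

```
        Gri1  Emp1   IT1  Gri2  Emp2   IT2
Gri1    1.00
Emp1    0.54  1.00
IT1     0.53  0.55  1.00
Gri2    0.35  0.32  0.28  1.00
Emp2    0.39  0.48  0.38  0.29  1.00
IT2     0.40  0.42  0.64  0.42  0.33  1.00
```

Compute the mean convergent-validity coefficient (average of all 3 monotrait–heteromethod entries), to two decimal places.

0.49

Convergent values: 0.35, 0.48, 0.64; mean = 1.47/3 = 0.49.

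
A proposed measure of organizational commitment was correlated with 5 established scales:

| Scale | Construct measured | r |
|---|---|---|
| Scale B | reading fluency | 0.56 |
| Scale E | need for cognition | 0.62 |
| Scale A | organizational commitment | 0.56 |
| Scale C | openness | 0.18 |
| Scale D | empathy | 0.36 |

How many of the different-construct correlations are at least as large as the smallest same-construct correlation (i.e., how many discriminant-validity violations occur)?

Convergent (same construct = organizational commitment): Scale A.
Smallest convergent = 0.56. Discriminant values: 0.56, 0.62, 0.18, 0.36; count ≥ 0.56 → 2.

2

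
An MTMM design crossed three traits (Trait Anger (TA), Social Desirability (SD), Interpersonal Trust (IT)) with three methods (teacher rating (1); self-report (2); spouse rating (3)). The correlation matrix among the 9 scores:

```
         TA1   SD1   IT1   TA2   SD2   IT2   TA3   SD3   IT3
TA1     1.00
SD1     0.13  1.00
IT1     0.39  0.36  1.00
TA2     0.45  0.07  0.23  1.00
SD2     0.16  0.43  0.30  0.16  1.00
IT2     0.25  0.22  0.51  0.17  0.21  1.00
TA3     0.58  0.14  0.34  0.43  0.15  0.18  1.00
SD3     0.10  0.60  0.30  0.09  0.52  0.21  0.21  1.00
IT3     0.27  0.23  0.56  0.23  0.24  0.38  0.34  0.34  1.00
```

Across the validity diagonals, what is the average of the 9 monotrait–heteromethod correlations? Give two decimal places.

0.50

Convergent values: 0.45, 0.58, 0.43, 0.43, 0.60, 0.52, 0.51, 0.56, 0.38; mean = 4.46/9 = 0.50.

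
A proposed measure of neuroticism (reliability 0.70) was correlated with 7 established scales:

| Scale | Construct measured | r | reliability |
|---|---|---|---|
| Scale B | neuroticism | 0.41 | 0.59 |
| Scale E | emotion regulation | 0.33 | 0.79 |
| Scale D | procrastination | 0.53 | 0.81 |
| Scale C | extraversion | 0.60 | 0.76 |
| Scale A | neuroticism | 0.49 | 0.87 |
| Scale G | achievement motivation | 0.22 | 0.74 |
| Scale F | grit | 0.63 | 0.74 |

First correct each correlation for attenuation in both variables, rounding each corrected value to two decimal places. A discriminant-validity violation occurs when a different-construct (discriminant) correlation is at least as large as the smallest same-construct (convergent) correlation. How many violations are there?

3

Disattenuated r (r / √(r_scale · r_new)):
  Scale B (conv): 0.41 / √(0.59·0.70) = 0.64
  Scale E (disc): 0.33 / √(0.79·0.70) = 0.44
  Scale D (disc): 0.53 / √(0.81·0.70) = 0.70
  Scale C (disc): 0.60 / √(0.76·0.70) = 0.82
  Scale A (conv): 0.49 / √(0.87·0.70) = 0.63
  Scale G (disc): 0.22 / √(0.74·0.70) = 0.31
  Scale F (disc): 0.63 / √(0.74·0.70) = 0.88
Smallest convergent = 0.63. Discriminant values: 0.44, 0.70, 0.82, 0.31, 0.88; count ≥ 0.63 → 3.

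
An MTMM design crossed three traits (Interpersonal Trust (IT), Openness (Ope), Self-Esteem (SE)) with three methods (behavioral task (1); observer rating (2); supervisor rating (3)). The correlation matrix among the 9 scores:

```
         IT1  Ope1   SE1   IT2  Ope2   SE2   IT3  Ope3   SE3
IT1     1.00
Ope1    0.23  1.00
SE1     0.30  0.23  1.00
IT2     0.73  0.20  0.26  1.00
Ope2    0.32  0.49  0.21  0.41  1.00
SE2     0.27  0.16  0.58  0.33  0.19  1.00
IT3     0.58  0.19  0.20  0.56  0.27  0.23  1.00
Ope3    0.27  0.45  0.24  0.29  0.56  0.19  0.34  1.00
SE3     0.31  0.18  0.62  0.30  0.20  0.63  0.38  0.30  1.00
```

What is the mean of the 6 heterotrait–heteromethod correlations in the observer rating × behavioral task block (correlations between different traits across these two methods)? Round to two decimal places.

0.24

HTHM values (method 2 × method 1): 0.20, 0.26, 0.32, 0.21, 0.27, 0.16; mean = 1.42/6 = 0.24.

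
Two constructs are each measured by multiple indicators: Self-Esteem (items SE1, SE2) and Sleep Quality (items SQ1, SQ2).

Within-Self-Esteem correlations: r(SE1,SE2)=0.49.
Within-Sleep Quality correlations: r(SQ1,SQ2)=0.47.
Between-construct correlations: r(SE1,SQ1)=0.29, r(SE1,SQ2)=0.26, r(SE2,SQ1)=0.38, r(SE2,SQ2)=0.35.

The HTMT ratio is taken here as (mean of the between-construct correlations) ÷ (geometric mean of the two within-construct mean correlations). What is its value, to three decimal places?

0.667

Mean heterotrait r = 1.28/4 = 0.3200.
Mean within-SE = 0.49/1 = 0.4900; mean within-SQ = 0.47/1 = 0.4700.
Geometric mean = √(0.4900 × 0.4700) = 0.4799.
HTMT = 0.3200 / 0.4799 = 0.667.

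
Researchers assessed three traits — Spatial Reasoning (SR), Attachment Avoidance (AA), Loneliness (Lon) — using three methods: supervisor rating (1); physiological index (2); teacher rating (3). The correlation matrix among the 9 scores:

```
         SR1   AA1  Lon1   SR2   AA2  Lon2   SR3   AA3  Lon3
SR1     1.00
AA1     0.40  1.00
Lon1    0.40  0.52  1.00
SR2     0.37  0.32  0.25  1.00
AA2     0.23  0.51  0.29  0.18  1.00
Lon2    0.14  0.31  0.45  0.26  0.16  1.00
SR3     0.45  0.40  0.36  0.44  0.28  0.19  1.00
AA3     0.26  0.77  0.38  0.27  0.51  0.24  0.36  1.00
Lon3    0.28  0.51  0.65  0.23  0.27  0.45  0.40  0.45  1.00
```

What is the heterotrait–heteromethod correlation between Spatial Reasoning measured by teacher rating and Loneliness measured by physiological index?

Different traits and methods: r(SR3, Lon2) = 0.19.

0.19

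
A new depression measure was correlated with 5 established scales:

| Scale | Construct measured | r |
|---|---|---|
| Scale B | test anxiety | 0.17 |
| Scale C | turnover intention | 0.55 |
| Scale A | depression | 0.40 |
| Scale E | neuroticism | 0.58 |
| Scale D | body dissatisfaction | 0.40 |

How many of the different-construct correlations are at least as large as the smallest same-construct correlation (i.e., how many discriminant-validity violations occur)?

Convergent (same construct = depression): Scale A.
Smallest convergent = 0.40. Discriminant values: 0.17, 0.55, 0.58, 0.40; count ≥ 0.40 → 3.

3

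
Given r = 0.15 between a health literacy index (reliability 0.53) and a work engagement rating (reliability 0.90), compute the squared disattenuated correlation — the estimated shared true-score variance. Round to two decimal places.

Disattenuated r = 0.15 / √(0.53 × 0.90) = 0.15 / 0.6907 = 0.2172.
Shared true-score variance = 0.2172² = 0.0472 ≈ 0.05.

0.05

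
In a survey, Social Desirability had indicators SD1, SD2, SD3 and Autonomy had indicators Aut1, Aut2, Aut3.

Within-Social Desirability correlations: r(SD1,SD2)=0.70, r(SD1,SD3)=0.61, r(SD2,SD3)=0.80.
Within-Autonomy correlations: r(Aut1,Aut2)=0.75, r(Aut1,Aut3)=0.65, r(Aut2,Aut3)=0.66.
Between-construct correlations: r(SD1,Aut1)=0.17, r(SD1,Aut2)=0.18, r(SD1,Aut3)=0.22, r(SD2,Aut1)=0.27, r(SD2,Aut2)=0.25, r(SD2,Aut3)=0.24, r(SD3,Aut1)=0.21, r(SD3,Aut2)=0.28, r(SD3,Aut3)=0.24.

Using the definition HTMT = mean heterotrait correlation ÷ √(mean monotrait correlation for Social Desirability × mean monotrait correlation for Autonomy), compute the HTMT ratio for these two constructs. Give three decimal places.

0.329

Mean between = 2.06/9 = 0.2289.
Mean within-SD = 2.11/3 = 0.7033; mean within-Aut = 2.06/3 = 0.6867.
Geometric mean = √(0.7033 × 0.6867) = 0.6950.
HTMT = 0.2289 / 0.6950 = 0.329.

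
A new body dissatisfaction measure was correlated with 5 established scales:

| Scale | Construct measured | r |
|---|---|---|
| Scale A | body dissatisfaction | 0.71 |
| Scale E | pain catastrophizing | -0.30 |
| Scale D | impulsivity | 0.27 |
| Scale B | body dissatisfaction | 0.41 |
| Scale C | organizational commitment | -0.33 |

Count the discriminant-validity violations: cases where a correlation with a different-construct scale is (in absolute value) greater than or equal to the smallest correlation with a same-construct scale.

Convergent (same construct = body dissatisfaction): Scale A, Scale B.
Smallest convergent = 0.41. Discriminant |r|: 0.30, 0.27, 0.33; count ≥ 0.41 → 0.

0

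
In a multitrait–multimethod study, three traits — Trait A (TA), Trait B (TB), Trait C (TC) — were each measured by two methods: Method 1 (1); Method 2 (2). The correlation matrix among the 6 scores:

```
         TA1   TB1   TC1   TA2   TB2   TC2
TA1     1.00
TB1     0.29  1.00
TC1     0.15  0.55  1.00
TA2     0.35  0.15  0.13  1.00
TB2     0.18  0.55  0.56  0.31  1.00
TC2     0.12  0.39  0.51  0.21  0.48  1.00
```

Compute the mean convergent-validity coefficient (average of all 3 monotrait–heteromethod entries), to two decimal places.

0.47

Convergent values: 0.35, 0.55, 0.51; mean = 1.41/3 = 0.47.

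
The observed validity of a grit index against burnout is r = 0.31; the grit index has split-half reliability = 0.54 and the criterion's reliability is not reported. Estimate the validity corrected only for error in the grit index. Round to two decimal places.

Single correction: r_c = r_obs / √r_xx = 0.31 / √0.54 = 0.31 / 0.7348 ≈ 0.42.

0.42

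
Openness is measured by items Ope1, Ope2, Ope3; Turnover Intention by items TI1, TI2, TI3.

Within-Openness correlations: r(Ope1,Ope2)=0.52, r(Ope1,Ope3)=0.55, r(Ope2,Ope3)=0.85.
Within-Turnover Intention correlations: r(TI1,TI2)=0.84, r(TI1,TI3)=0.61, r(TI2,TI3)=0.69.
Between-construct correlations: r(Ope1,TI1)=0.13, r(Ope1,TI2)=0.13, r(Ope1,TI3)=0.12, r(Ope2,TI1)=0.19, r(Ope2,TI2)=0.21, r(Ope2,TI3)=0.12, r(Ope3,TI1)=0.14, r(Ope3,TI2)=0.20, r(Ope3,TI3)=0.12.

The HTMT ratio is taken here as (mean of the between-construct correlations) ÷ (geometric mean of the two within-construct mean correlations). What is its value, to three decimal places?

0.224

Mean between = 1.36/9 = 0.1511.
Mean within-Ope = 1.92/3 = 0.6400; mean within-TI = 2.14/3 = 0.7133.
Geometric mean = √(0.6400 × 0.7133) = 0.6757.
HTMT = 0.1511 / 0.6757 = 0.224.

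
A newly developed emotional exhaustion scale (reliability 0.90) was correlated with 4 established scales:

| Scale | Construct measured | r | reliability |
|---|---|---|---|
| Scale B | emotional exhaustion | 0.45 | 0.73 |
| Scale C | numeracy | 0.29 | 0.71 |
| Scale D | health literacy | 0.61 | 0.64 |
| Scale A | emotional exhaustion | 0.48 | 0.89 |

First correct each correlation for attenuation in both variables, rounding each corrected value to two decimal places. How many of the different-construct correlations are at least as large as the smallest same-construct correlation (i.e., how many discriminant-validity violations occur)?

1

Disattenuated r (r / √(r_scale · r_new)):
  Scale B (conv): 0.45 / √(0.73·0.90) = 0.56
  Scale C (disc): 0.29 / √(0.71·0.90) = 0.36
  Scale D (disc): 0.61 / √(0.64·0.90) = 0.80
  Scale A (conv): 0.48 / √(0.89·0.90) = 0.54
Smallest convergent = 0.54. Discriminant values: 0.36, 0.80; count ≥ 0.54 → 1.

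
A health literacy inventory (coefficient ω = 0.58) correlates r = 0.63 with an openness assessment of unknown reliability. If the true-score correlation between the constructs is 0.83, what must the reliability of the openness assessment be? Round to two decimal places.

r_true = r_obs / √(r_xx · r_yy) ⇒ 0.83 = 0.63 / √(0.58 · r_yy).
√(0.58 · r_yy) = 0.63 / 0.83 = 0.7590; 0.58 · r_yy = 0.5761; r_yy = 0.5761 / 0.58 ≈ 0.99.

0.99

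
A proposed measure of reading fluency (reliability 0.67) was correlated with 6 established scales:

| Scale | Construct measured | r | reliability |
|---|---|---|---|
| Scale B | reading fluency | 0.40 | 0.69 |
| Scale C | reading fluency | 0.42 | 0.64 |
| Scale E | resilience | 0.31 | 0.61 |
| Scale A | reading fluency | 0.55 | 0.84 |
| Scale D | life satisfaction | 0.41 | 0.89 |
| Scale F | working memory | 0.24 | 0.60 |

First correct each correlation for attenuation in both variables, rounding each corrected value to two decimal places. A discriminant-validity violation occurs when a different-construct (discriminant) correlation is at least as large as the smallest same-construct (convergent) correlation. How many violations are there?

0

Disattenuated r (r / √(r_scale · r_new)):
  Scale B (conv): 0.40 / √(0.69·0.67) = 0.59
  Scale C (conv): 0.42 / √(0.64·0.67) = 0.64
  Scale E (disc): 0.31 / √(0.61·0.67) = 0.48
  Scale A (conv): 0.55 / √(0.84·0.67) = 0.73
  Scale D (disc): 0.41 / √(0.89·0.67) = 0.53
  Scale F (disc): 0.24 / √(0.60·0.67) = 0.38
Smallest convergent = 0.59. Discriminant values: 0.48, 0.53, 0.38; count ≥ 0.59 → 0.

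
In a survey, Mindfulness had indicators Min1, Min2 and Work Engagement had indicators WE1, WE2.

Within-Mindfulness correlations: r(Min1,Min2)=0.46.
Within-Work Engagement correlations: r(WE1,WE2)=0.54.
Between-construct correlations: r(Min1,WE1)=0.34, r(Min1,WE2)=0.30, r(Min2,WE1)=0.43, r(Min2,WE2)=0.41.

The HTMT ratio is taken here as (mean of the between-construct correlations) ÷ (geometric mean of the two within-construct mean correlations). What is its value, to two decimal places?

0.74

Mean heterotrait r = 1.48/4 = 0.3700.
Mean within-Min = 0.46/1 = 0.4600; mean within-WE = 0.54/1 = 0.5400.
Geometric mean = √(0.4600 × 0.5400) = 0.4984.
HTMT = 0.3700 / 0.4984 = 0.74.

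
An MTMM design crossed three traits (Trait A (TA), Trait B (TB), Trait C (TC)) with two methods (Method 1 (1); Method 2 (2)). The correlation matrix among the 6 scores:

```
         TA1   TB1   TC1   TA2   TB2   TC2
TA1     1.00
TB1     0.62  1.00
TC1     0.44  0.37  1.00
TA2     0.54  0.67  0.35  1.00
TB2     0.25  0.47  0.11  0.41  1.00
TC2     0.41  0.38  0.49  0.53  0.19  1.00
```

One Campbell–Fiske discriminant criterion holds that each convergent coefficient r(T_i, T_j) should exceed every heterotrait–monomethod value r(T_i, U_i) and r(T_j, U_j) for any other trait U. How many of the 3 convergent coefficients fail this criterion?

Convergent coefficients and their comparison sets:
TA (methods 1·2): 0.54 vs {0.62, 0.41, 0.44, 0.53} → fail.
TB (methods 1·2): 0.47 vs {0.62, 0.41, 0.37, 0.19} → fail.
TC (methods 1·2): 0.49 vs {0.44, 0.53, 0.37, 0.19} → fail.
3 of 3 fail.

3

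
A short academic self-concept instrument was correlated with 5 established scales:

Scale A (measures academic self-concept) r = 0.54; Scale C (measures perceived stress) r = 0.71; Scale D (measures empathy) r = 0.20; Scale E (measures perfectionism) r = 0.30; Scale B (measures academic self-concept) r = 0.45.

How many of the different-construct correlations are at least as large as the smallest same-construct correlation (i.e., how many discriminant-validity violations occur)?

1

Convergent (same construct = academic self-concept): Scale A, Scale B.
Smallest convergent = 0.45. Discriminant values: 0.71, 0.20, 0.30; count ≥ 0.45 → 1.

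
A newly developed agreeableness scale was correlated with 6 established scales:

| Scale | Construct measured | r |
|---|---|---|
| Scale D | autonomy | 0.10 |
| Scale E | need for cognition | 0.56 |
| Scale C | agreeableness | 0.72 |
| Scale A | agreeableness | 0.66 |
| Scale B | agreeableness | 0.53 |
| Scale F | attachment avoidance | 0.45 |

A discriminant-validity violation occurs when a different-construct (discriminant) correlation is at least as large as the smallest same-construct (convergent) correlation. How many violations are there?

1

Convergent (same construct = agreeableness): Scale C, Scale A, Scale B.
Smallest convergent = 0.53. Discriminant values: 0.10, 0.56, 0.45; count ≥ 0.53 → 1.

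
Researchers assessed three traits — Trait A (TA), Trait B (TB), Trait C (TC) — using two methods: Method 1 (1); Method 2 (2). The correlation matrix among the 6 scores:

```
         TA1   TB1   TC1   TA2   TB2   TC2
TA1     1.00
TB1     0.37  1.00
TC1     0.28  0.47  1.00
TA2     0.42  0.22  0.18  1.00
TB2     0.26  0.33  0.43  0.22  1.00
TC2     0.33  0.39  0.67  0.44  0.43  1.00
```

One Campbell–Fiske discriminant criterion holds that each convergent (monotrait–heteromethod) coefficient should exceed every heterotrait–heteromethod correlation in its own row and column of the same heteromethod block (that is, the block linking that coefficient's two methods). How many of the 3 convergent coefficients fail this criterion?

1

Convergent coefficients and their comparison sets:
TA (methods 1·2): 0.42 vs {0.26, 0.22, 0.33, 0.18} → pass.
TB (methods 1·2): 0.33 vs {0.22, 0.26, 0.39, 0.43} → fail.
TC (methods 1·2): 0.67 vs {0.18, 0.33, 0.43, 0.39} → pass.
1 of 3 fail.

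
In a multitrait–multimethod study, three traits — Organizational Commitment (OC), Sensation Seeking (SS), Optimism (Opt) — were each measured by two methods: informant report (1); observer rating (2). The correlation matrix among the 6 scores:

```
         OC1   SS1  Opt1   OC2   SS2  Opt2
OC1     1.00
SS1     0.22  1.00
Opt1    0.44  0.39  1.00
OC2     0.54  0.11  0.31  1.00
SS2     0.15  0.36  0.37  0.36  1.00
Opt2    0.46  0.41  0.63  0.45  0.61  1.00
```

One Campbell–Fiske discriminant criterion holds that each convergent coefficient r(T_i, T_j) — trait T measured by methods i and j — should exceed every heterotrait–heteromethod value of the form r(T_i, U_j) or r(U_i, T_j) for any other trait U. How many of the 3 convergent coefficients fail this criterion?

1

Convergent coefficients and their comparison sets:
OC (methods 1·2): 0.54 vs {0.15, 0.11, 0.46, 0.31} → pass.
SS (methods 1·2): 0.36 vs {0.11, 0.15, 0.41, 0.37} → fail.
Opt (methods 1·2): 0.63 vs {0.31, 0.46, 0.37, 0.41} → pass.
1 of 3 fail.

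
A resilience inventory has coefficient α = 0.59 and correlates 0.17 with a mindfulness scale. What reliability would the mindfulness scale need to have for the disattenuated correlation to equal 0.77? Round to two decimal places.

0.08

r_true = r_obs / √(r_xx · r_yy) ⇒ 0.77 = 0.17 / √(0.59 · r_yy).
√(0.59 · r_yy) = 0.17 / 0.77 = 0.2208; 0.59 · r_yy = 0.0488; r_yy = 0.0488 / 0.59 ≈ 0.08.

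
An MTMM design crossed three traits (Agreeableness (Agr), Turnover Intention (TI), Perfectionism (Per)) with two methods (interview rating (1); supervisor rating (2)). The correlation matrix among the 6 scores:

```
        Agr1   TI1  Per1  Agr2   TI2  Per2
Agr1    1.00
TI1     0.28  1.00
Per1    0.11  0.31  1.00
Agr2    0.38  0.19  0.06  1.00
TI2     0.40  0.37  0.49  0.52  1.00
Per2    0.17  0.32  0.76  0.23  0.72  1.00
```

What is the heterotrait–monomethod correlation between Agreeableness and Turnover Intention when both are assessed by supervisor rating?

0.52

Different traits, same method: r(Agr2, TI2) = 0.52.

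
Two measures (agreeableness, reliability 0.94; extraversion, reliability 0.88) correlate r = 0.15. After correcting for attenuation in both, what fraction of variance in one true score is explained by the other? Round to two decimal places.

Disattenuated r = 0.15 / √(0.94 × 0.88) = 0.15 / 0.9095 = 0.1649.
Shared true-score variance = 0.1649² = 0.0272 ≈ 0.03.

0.03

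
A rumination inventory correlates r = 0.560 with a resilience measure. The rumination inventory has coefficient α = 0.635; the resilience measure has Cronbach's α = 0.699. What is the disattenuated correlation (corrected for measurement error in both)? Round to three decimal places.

r_true = r_obs / √(r_xx · r_yy) = 0.560 / √(0.635 × 0.699) = 0.560 / √0.443865 = 0.560 / 0.6662 ≈ 0.841.

0.841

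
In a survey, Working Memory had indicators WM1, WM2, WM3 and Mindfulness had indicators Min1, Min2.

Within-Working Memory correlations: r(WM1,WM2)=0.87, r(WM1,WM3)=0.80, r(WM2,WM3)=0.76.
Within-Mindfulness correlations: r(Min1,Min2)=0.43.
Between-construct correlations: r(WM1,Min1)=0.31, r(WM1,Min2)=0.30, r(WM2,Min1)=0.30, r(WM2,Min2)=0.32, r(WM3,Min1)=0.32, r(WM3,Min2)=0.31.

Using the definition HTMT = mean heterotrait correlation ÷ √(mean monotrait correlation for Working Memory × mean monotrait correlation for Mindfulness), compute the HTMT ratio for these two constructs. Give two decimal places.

0.53

Mean heterotrait r = 1.86/6 = 0.3100.
Mean within-WM = 2.43/3 = 0.8100; mean within-Min = 0.43/1 = 0.4300.
Geometric mean = √(0.8100 × 0.4300) = 0.5902.
HTMT = 0.3100 / 0.5902 = 0.53.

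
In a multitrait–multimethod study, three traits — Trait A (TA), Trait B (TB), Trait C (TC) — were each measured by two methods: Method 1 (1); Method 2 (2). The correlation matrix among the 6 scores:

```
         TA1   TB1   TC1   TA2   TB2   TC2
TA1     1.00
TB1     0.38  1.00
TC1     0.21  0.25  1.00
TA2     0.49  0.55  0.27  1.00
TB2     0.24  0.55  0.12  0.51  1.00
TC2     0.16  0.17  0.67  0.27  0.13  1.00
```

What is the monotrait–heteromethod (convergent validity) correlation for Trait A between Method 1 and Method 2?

Same trait (TA), different methods: r(TA1, TA2) = 0.49.

0.49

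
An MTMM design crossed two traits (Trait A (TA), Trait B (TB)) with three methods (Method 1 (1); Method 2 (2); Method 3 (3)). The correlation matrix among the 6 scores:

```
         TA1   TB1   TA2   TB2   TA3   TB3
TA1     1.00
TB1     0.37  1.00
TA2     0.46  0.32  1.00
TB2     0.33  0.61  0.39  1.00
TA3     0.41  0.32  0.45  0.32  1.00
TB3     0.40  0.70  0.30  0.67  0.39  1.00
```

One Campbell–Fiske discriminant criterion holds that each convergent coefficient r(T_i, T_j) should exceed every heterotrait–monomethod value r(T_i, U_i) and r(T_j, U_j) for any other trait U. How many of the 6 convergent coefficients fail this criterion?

Convergent coefficients and their comparison sets:
TA (methods 1·2): 0.46 vs {0.37, 0.39} → pass.
TA (methods 1·3): 0.41 vs {0.37, 0.39} → pass.
TA (methods 2·3): 0.45 vs {0.39, 0.39} → pass.
TB (methods 1·2): 0.61 vs {0.37, 0.39} → pass.
TB (methods 1·3): 0.70 vs {0.37, 0.39} → pass.
TB (methods 2·3): 0.67 vs {0.39, 0.39} → pass.
0 of 6 fail.

0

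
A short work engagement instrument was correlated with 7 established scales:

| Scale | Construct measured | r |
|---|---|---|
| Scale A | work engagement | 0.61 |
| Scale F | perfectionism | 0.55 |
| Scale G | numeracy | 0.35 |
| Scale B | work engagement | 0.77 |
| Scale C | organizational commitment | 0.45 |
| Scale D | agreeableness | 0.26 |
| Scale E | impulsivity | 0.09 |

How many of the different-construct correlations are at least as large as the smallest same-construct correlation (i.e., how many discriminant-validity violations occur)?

Convergent (same construct = work engagement): Scale A, Scale B.
Smallest convergent = 0.61. Discriminant values: 0.55, 0.35, 0.45, 0.26, 0.09; count ≥ 0.61 → 0.

0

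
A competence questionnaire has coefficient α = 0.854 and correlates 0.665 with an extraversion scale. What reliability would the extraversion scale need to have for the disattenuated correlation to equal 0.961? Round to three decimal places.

r_true = r_obs / √(r_xx · r_yy) ⇒ 0.961 = 0.665 / √(0.854 · r_yy).
√(0.854 · r_yy) = 0.665 / 0.961 = 0.6920; 0.854 · r_yy = 0.4789; r_yy = 0.4789 / 0.854 ≈ 0.561.

0.561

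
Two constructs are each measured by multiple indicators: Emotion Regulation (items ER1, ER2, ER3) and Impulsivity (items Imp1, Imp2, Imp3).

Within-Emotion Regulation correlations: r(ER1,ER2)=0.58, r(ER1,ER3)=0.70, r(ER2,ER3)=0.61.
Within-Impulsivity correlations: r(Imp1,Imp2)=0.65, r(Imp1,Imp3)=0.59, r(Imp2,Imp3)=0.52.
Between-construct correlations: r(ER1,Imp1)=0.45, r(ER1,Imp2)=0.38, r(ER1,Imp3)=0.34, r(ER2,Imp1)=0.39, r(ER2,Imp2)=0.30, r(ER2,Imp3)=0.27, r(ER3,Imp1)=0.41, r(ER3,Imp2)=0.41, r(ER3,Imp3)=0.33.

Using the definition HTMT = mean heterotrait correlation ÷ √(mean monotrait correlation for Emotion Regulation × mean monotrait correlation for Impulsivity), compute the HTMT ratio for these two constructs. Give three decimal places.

0.599

Mean heterotrait r = 3.28/9 = 0.3644.
Mean within-ER = 1.89/3 = 0.6300; mean within-Imp = 1.76/3 = 0.5867.
Geometric mean = √(0.6300 × 0.5867) = 0.6080.
HTMT = 0.3644 / 0.6080 = 0.599.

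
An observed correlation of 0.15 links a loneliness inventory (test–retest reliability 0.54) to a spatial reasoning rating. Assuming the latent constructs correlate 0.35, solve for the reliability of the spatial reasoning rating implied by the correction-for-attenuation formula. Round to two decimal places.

r_true = r_obs / √(r_xx · r_yy) ⇒ 0.35 = 0.15 / √(0.54 · r_yy).
√(0.54 · r_yy) = 0.15 / 0.35 = 0.4286; 0.54 · r_yy = 0.1837; r_yy = 0.1837 / 0.54 ≈ 0.34.

0.34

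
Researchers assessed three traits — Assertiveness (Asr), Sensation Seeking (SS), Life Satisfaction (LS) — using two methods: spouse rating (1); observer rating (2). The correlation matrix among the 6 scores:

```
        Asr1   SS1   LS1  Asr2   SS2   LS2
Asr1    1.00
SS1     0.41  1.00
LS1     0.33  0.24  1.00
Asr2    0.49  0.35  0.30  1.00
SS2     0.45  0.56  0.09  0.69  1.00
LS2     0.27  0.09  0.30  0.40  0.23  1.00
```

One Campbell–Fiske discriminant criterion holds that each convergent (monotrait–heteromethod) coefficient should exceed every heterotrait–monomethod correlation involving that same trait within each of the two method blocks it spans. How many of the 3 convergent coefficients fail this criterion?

3

Convergent coefficients and their comparison sets:
Asr (methods 1·2): 0.49 vs {0.41, 0.69, 0.33, 0.40} → fail.
SS (methods 1·2): 0.56 vs {0.41, 0.69, 0.24, 0.23} → fail.
LS (methods 1·2): 0.30 vs {0.33, 0.40, 0.24, 0.23} → fail.
3 of 3 fail.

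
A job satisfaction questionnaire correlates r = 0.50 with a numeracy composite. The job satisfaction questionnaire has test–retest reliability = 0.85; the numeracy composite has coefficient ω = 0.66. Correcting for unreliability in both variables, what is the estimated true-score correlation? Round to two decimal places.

0.67

r_true = r_obs / √(r_xx · r_yy) = 0.50 / √(0.85 × 0.66) = 0.50 / √0.5610 = 0.50 / 0.7490 ≈ 0.67.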